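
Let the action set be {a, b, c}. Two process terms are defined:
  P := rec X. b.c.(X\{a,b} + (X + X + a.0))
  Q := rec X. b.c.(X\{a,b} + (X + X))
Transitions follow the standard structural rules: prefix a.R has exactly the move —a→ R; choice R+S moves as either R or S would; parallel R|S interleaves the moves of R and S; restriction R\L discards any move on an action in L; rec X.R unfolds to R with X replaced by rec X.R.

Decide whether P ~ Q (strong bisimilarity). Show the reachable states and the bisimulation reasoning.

P's transition system — 4 states:
  u0 = rec X. b.c.(X\{a,b} + (X + X + a.0)) | ··b··> u1
  u1 = c.((rec X. b.c.(X\{a,b} + (X + X + a.0)))\{a,b} + ((rec X. b.c.(X\{a,b} + (X + X + a.0))) + (rec X. b.c.(X\{a,b} + (X + X + a.0))) + a.0)) | ··c··> u2
  u2 = (rec X. b.c.(X\{a,b} + (X + X + a.0)))\{a,b} + ((rec X. b.c.(X\{a,b} + (X + X + a.0))) + (rec X. b.c.(X\{a,b} + (X + X + a.0))) + a.0) | ··a··> u3, ··b··> u1
  u3 = 0 | stopped
Q's transition system — 3 states:
  v0 = rec X. b.c.(X\{a,b} + (X + X)) | ··b··> v1
  v1 = c.((rec X. b.c.(X\{a,b} + (X + X)))\{a,b} + ((rec X. b.c.(X\{a,b} + (X + X))) + (rec X. b.c.(X\{a,b} + (X + X))))) | ··c··> v2
  v2 = (rec X. b.c.(X\{a,b} + (X + X)))\{a,b} + ((rec X. b.c.(X\{a,b} + (X + X))) + (rec X. b.c.(X\{a,b} + (X + X)))) | ··b··> v1
Bisimilarity quotient blocks:
  B0 = {u0}
  B1 = {u1}
  B2 = {u2}
  B3 = {u3}
  B4 = {v0, v2}
  B5 = {v1}
u0 ∈ B0, v0 ∈ B4 → different blocks

P ≁ Q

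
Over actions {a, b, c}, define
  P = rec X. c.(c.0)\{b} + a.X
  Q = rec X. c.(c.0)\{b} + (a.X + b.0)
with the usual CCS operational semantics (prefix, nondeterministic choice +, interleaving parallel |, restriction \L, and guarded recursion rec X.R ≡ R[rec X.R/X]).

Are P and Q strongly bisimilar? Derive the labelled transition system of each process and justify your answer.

not bisimilar

Reachable graph of P (3 states):
  p0 = rec X. c.(c.0)\{b} + a.X has moves --a--▸ p0, --c--▸ p1
  p1 = (c.0)\{b} has moves --c--▸ p2
  p2 = 0\{b} has moves ·
Reachable graph of Q (4 states):
  q0 = rec X. c.(c.0)\{b} + (a.X + b.0) has moves --a--▸ q0, --b--▸ q1, --c--▸ q2
  q1 = 0 has moves ·
  q2 = (c.0)\{b} has moves --c--▸ q3
  q3 = 0\{b} has moves ·
Bisimilarity quotient blocks:
  B0 = {p0}
  B1 = {p1, q2}
  B2 = {p2, q1, q3}
  B3 = {q0}
p0 ∈ B0, q0 ∈ B3 → different blocks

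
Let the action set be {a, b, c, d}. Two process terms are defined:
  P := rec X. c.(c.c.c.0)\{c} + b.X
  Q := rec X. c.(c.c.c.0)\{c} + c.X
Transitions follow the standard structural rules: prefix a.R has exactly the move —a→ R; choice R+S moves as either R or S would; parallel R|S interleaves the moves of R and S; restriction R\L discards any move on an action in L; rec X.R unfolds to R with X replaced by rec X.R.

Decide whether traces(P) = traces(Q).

Reachable graph of P (2 states):
  u0 = rec X. c.(c.c.c.0)\{c} + b.X → --b--▸ u0, --c--▸ u1
  u1 = (c.c.c.0)\{c} → ·
Reachable graph of Q (2 states):
  v0 = rec X. c.(c.c.c.0)\{c} + c.X → --c--▸ v0, --c--▸ v1
  v1 = (c.c.c.0)\{c} → ·
Trace ⟨b⟩ through P, begin at {u0}:
  [1] b ⇒ {u0}
  — P admits the full trace.
Trace ⟨b⟩ through Q, begin at {v0}:
  [1] b ⇒ ∅  — Q cannot continue

trace-distinct — witness ⟨b⟩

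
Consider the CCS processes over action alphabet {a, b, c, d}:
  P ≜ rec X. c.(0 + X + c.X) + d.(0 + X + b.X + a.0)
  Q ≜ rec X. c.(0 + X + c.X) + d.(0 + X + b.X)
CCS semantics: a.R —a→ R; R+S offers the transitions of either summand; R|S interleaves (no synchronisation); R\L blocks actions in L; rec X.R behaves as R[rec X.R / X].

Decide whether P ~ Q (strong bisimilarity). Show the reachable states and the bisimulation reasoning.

P ≁ Q

LTS(P): 4 reachable states
  s0 = rec X. c.(0 + X + c.X) + d.(0 + X + b.X + a.0) :: =c=> s1, =d=> s2
  s1 = 0 + (rec X. c.(0 + X + c.X) + d.(0 + X + b.X + a.0)) + c.(rec X. c.(0 + X + c.X) + d.(0 + X + b.X + a.0)) :: =c=> s0, =c=> s1, =d=> s2
  s2 = 0 + (rec X. c.(0 + X + c.X) + d.(0 + X + b.X + a.0)) + b.(rec X. c.(0 + X + c.X) + d.(0 + X + b.X + a.0)) + a.0 :: =a=> s3, =b=> s0, =c=> s1, =d=> s2
  s3 = 0 :: (no moves)
LTS(Q): 3 reachable states
  t0 = rec X. c.(0 + X + c.X) + d.(0 + X + b.X) :: =c=> t1, =d=> t2
  t1 = 0 + (rec X. c.(0 + X + c.X) + d.(0 + X + b.X)) + c.(rec X. c.(0 + X + c.X) + d.(0 + X + b.X)) :: =c=> t0, =c=> t1, =d=> t2
  t2 = 0 + (rec X. c.(0 + X + c.X) + d.(0 + X + b.X)) + b.(rec X. c.(0 + X + c.X) + d.(0 + X + b.X)) :: =b=> t0, =c=> t1, =d=> t2
Coarsest stable partition (strong bisimilarity classes):
  B0 = {s0, s1}
  B1 = {s2}
  B2 = {s3}
  B3 = {t0, t1}
  B4 = {t2}
s0 ∈ B0, t0 ∈ B3 → different blocks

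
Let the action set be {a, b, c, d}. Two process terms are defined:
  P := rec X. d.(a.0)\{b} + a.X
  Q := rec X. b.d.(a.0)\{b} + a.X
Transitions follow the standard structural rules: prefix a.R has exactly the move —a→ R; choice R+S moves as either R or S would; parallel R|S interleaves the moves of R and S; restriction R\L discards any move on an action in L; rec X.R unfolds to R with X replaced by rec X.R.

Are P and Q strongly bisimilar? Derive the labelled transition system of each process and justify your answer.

LTS(P): 3 reachable states
  m0 = rec X. d.(a.0)\{b} + a.X ⊢ -a-> m0, -d-> m1
  m1 = (a.0)\{b} ⊢ -a-> m2
  m2 = 0\{b} ⊢ (no moves)
LTS(Q): 4 reachable states
  n0 = rec X. b.d.(a.0)\{b} + a.X ⊢ -a-> n0, -b-> n1
  n1 = d.(a.0)\{b} ⊢ -d-> n2
  n2 = (a.0)\{b} ⊢ -a-> n3
  n3 = 0\{b} ⊢ (no moves)
Coarsest stable partition (strong bisimilarity classes):
  B0 = {m0}
  B1 = {m1, n2}
  B2 = {m2, n3}
  B3 = {n0}
  B4 = {n1}
m0 ∈ B0, n0 ∈ B3 → different blocks

not bisimilar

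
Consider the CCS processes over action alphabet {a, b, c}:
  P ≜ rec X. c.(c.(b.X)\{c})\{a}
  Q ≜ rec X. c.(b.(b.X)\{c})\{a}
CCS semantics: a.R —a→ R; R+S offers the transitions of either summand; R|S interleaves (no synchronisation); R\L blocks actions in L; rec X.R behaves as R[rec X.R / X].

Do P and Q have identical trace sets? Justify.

NO — witness ⟨cc⟩

Reachable graph of P (4 states):
  m0 = rec X. c.(c.(b.X)\{c})\{a} has moves —c→ m1
  m1 = (c.(b.(rec X. c.(c.(b.X)\{c})\{a}))\{c})\{a} has moves —c→ m2
  m2 = (b.(rec X. c.(c.(b.X)\{c})\{a}))\{c}\{a} has moves —b→ m3
  m3 = (rec X. c.(c.(b.X)\{c})\{a})\{c}\{a} has moves ·
Reachable graph of Q (4 states):
  n0 = rec X. c.(b.(b.X)\{c})\{a} has moves —c→ n1
  n1 = (b.(b.(rec X. c.(b.(b.X)\{c})\{a}))\{c})\{a} has moves —b→ n2
  n2 = (b.(rec X. c.(b.(b.X)\{c})\{a}))\{c}\{a} has moves —b→ n3
  n3 = (rec X. c.(b.(b.X)\{c})\{a})\{c}\{a} has moves ·
Run σ = ⟨cc⟩ on P: start {m0}
  step 1 (c): {m1}
  step 2 (c): {m2}
  — P admits the full trace.
Run σ = ⟨cc⟩ on Q: start {n0}
  step 1 (c): {n1}
  step 2 (c): no successor for Q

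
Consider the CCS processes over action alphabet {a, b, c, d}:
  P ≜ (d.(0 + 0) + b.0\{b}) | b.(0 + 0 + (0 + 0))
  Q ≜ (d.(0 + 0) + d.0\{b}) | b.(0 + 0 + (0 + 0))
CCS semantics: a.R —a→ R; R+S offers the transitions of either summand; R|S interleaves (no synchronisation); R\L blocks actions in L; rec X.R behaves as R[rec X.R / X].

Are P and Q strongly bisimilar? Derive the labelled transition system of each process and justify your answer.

LTS(P): 6 reachable states
  u0 = (d.(0 + 0) + b.0\{b}) | b.(0 + 0 + (0 + 0)) → --b--▸ u1, --b--▸ u2, --d--▸ u3
  u1 = (d.(0 + 0) + b.0\{b}) | (0 + 0 + (0 + 0)) → --b--▸ u4, --d--▸ u5
  u2 = 0\{b} | b.(0 + 0 + (0 + 0)) → --b--▸ u4
  u3 = (0 + 0) | b.(0 + 0 + (0 + 0)) → --b--▸ u5
  u4 = 0\{b} | (0 + 0 + (0 + 0)) → ∅
  u5 = (0 + 0) | (0 + 0 + (0 + 0)) → ∅
LTS(Q): 6 reachable states
  v0 = (d.(0 + 0) + d.0\{b}) | b.(0 + 0 + (0 + 0)) → --b--▸ v1, --d--▸ v2, --d--▸ v3
  v1 = (d.(0 + 0) + d.0\{b}) | (0 + 0 + (0 + 0)) → --d--▸ v4, --d--▸ v5
  v2 = (0 + 0) | b.(0 + 0 + (0 + 0)) → --b--▸ v4
  v3 = 0\{b} | b.(0 + 0 + (0 + 0)) → --b--▸ v5
  v4 = (0 + 0) | (0 + 0 + (0 + 0)) → ∅
  v5 = 0\{b} | (0 + 0 + (0 + 0)) → ∅
Coarsest stable partition (strong bisimilarity classes):
  B0 = {u0}
  B1 = {u2, u3, v2, v3}
  B2 = {u4, u5, v4, v5}
  B3 = {u1}
  B4 = {v0}
  B5 = {v1}
u0 ∈ B0, v0 ∈ B4 → different blocks

NO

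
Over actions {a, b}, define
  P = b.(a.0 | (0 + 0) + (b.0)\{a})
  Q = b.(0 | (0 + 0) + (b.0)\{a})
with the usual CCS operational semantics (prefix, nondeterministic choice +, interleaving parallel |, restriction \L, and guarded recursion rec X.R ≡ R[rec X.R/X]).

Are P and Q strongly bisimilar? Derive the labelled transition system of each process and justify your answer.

not bisimilar

Reachable graph of P (4 states):
  p0 = b.(a.0 | (0 + 0) + (b.0)\{a}) | -b-> p1
  p1 = a.0 | (0 + 0) + (b.0)\{a} | -a-> p2, -b-> p3
  p2 = 0 | (0 + 0) | (no moves)
  p3 = 0\{a} | (no moves)
Reachable graph of Q (3 states):
  q0 = b.(0 | (0 + 0) + (b.0)\{a}) | -b-> q1
  q1 = 0 | (0 + 0) + (b.0)\{a} | -b-> q2
  q2 = 0\{a} | (no moves)
Bisimilarity quotient blocks:
  B0 = {p0}
  B1 = {p1}
  B2 = {p2, p3, q2}
  B3 = {q0}
  B4 = {q1}
p0 ∈ B0, q0 ∈ B3 → different blocks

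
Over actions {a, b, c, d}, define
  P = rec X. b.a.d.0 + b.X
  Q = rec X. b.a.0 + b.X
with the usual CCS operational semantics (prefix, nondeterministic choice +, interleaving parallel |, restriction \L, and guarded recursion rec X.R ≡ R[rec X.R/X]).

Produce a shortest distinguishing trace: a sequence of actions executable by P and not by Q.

P's transition system — 4 states:
  m0 = rec X. b.a.d.0 + b.X → --b--▸ m0, --b--▸ m1
  m1 = a.d.0 → --a--▸ m2
  m2 = d.0 → --d--▸ m3
  m3 = 0 → (no moves)
Q's transition system — 3 states:
  n0 = rec X. b.a.0 + b.X → --b--▸ n0, --b--▸ n1
  n1 = a.0 → --a--▸ n2
  n2 = 0 → (no moves)
Run σ = ⟨bad⟩ on P: start {m0}
  step 1 (b): {m0, m1}
  step 2 (a): {m2}
  step 3 (d): {m3}
  ✓ P
Run σ = ⟨bad⟩ on Q: start {n0}
  step 1 (b): {n0, n1}
  step 2 (a): {n2}
  step 3 (d): ∅ (Q stuck)

bad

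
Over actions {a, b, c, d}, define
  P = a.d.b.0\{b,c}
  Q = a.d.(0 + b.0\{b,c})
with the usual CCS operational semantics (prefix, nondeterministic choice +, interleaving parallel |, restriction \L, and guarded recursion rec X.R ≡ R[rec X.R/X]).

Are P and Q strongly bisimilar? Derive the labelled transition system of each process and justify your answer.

P's transition system — 4 states:
  s0 = a.d.b.0\{b,c} → ··a··> s1
  s1 = d.b.0\{b,c} → ··d··> s2
  s2 = b.0\{b,c} → ··b··> s3
  s3 = 0\{b,c} → ·
Q's transition system — 4 states:
  t0 = a.d.(0 + b.0\{b,c}) → ··a··> t1
  t1 = d.(0 + b.0\{b,c}) → ··d··> t2
  t2 = 0 + b.0\{b,c} → ··b··> t3
  t3 = 0\{b,c} → ·
Partition-refinement fixed point:
  B0 = {s0, t0}
  B1 = {s1, t1}
  B2 = {s2, t2}
  B3 = {s3, t3}
s0 ∈ B0, t0 ∈ B0 → same block

bisimilar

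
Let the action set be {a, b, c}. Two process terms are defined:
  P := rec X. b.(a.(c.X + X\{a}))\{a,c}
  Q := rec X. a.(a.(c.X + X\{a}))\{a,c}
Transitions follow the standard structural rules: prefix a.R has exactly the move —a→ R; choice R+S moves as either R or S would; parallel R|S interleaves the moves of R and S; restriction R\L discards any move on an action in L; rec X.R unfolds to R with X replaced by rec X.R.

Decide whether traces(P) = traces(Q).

traces(P) ≠ traces(Q) — witness ⟨b⟩

P's transition system — 2 states:
  p0 = rec X. b.(a.(c.X + X\{a}))\{a,c} :: -b-> p1
  p1 = (a.(c.(rec X. b.(a.(c.X + X\{a}))\{a,c}) + (rec X. b.(a.(c.X + X\{a}))\{a,c})\{a}))\{a,c} :: ∅
Q's transition system — 2 states:
  q0 = rec X. a.(a.(c.X + X\{a}))\{a,c} :: -a-> q1
  q1 = (a.(c.(rec X. a.(a.(c.X + X\{a}))\{a,c}) + (rec X. a.(a.(c.X + X\{a}))\{a,c})\{a}))\{a,c} :: ∅
Executing b from P (initial set {p0}):
  step 1 (b): {p1}
  — P admits the full trace.
Executing b from Q (initial set {q0}):
  step 1 (b): ∅  — Q cannot continue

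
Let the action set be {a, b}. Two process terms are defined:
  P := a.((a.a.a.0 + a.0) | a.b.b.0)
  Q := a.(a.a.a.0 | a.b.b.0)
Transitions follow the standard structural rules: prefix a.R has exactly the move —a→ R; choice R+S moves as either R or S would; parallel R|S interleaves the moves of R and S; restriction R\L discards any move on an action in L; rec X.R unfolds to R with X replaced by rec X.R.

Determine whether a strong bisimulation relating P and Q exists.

NO

Reachable graph of P (17 states):
  m0 = a.((a.a.a.0 + a.0) | a.b.b.0) ⊢ =a=> m1
  m1 = (a.a.a.0 + a.0) | a.b.b.0 ⊢ =a=> m2, =a=> m3, =a=> m4
  m2 = (a.a.a.0 + a.0) | b.b.0 ⊢ =a=> m5, =a=> m6, =b=> m7
  m3 = 0 | a.b.b.0 ⊢ =a=> m5
  m4 = a.a.0 | a.b.b.0 ⊢ =a=> m6, =a=> m8
  m5 = 0 | b.b.0 ⊢ =b=> m9
  m6 = a.a.0 | b.b.0 ⊢ =a=> m10, =b=> m11
  m7 = (a.a.a.0 + a.0) | b.0 ⊢ =a=> m11, =a=> m9, =b=> m12
  m8 = a.0 | a.b.b.0 ⊢ =a=> m10, =a=> m3
  m9 = 0 | b.0 ⊢ =b=> m13
  m10 = a.0 | b.b.0 ⊢ =a=> m5, =b=> m14
  m11 = a.a.0 | b.0 ⊢ =a=> m14, =b=> m15
  m12 = (a.a.a.0 + a.0) | 0 ⊢ =a=> m13, =a=> m15
  m13 = 0 | 0 ⊢ (no moves)
  m14 = a.0 | b.0 ⊢ =a=> m9, =b=> m16
  m15 = a.a.0 | 0 ⊢ =a=> m16
  m16 = a.0 | 0 ⊢ =a=> m13
Reachable graph of Q (17 states):
  n0 = a.(a.a.a.0 | a.b.b.0) ⊢ =a=> n1
  n1 = a.a.a.0 | a.b.b.0 ⊢ =a=> n2, =a=> n3
  n2 = a.a.0 | a.b.b.0 ⊢ =a=> n4, =a=> n5
  n3 = a.a.a.0 | b.b.0 ⊢ =a=> n5, =b=> n6
  n4 = a.0 | a.b.b.0 ⊢ =a=> n7, =a=> n8
  n5 = a.a.0 | b.b.0 ⊢ =a=> n8, =b=> n9
  n6 = a.a.a.0 | b.0 ⊢ =a=> n9, =b=> n10
  n7 = 0 | a.b.b.0 ⊢ =a=> n11
  n8 = a.0 | b.b.0 ⊢ =a=> n11, =b=> n12
  n9 = a.a.0 | b.0 ⊢ =a=> n12, =b=> n13
  n10 = a.a.a.0 | 0 ⊢ =a=> n13
  n11 = 0 | b.b.0 ⊢ =b=> n14
  n12 = a.0 | b.0 ⊢ =a=> n14, =b=> n15
  n13 = a.a.0 | 0 ⊢ =a=> n15
  n14 = 0 | b.0 ⊢ =b=> n16
  n15 = a.0 | 0 ⊢ =a=> n16
  n16 = 0 | 0 ⊢ (no moves)
Bisimilarity quotient blocks:
  B0 = {m0}
  B1 = {m1}
  B2 = {m3, n7}
  B3 = {m5, n11}
  B4 = {m9, n14}
  B5 = {m13, n16}
  B6 = {m2}
  B7 = {m6, n5}
  B8 = {m11, n9}
  B9 = {m14, n12}
  B10 = {m16, n15}
  B11 = {m15, n13}
  B12 = {m10, n8}
  B13 = {m7}
  B14 = {m12}
  B15 = {m4, n2}
  B16 = {m8, n4}
  B17 = {n0}
  B18 = {n1}
  B19 = {n3}
  B20 = {n6}
  B21 = {n10}
m0 ∈ B0, n0 ∈ B17 → different blocks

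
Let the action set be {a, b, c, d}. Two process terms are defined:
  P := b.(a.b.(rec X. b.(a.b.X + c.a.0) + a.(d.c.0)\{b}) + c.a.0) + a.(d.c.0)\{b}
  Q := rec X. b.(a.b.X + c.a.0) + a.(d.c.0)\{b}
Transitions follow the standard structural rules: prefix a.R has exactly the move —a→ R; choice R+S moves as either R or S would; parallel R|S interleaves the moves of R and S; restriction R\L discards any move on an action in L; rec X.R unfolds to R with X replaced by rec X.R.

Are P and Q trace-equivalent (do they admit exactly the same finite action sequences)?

YES

Reachable graph of P (9 states):
  u0 = b.(a.b.(rec X. b.(a.b.X + c.a.0) + a.(d.c.0)\{b}) + c.a.0) + a.(d.c.0)\{b} | ··a··> u1, ··b··> u2
  u1 = (d.c.0)\{b} | ··d··> u3
  u2 = a.b.(rec X. b.(a.b.X + c.a.0) + a.(d.c.0)\{b}) + c.a.0 | ··a··> u4, ··c··> u5
  u3 = (c.0)\{b} | ··c··> u6
  u4 = b.(rec X. b.(a.b.X + c.a.0) + a.(d.c.0)\{b}) | ··b··> u7
  u5 = a.0 | ··a··> u8
  u6 = 0\{b} | deadlocked
  u7 = rec X. b.(a.b.X + c.a.0) + a.(d.c.0)\{b} | ··a··> u1, ··b··> u2
  u8 = 0 | deadlocked
Reachable graph of Q (8 states):
  v0 = rec X. b.(a.b.X + c.a.0) + a.(d.c.0)\{b} | ··a··> v1, ··b··> v2
  v1 = (d.c.0)\{b} | ··d··> v3
  v2 = a.b.(rec X. b.(a.b.X + c.a.0) + a.(d.c.0)\{b}) + c.a.0 | ··a··> v4, ··c··> v5
  v3 = (c.0)\{b} | ··c··> v6
  v4 = b.(rec X. b.(a.b.X + c.a.0) + a.(d.c.0)\{b}) | ··b··> v0
  v5 = a.0 | ··a··> v7
  v6 = 0\{b} | deadlocked
  v7 = 0 | deadlocked
Coarsest stable partition (strong bisimilarity classes):
  B0 = {u0, u7, v0}
  B1 = {u2, v2}
  B2 = {u5, v5}
  B3 = {u6, u8, v6, v7}
  B4 = {u4, v4}
  B5 = {u1, v1}
  B6 = {u3, v3}
u0 ∈ B0, v0 ∈ B0 → same block
Bisimilar ⇒ trace-equivalent.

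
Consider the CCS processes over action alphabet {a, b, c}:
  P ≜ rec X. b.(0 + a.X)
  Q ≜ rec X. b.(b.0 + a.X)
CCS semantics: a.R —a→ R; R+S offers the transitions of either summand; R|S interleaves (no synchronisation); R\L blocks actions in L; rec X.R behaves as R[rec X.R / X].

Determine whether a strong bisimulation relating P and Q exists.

NO

P's transition system — 2 states:
  p0 = rec X. b.(0 + a.X) has moves ··b··> p1
  p1 = 0 + a.(rec X. b.(0 + a.X)) has moves ··a··> p0
Q's transition system — 3 states:
  q0 = rec X. b.(b.0 + a.X) has moves ··b··> q1
  q1 = b.0 + a.(rec X. b.(b.0 + a.X)) has moves ··a··> q0, ··b··> q2
  q2 = 0 has moves ∅
Partition-refinement fixed point:
  B0 = {p0}
  B1 = {p1}
  B2 = {q0}
  B3 = {q1}
  B4 = {q2}
p0 ∈ B0, q0 ∈ B2 → different blocks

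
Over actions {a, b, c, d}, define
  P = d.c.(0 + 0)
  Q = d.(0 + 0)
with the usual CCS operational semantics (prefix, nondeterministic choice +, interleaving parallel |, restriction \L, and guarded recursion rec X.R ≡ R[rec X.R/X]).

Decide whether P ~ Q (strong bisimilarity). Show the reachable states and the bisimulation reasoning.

Reachable graph of P (3 states):
  m0 = d.c.(0 + 0) ⊢ --d--▸ m1
  m1 = c.(0 + 0) ⊢ --c--▸ m2
  m2 = 0 + 0 ⊢ ∅
Reachable graph of Q (2 states):
  n0 = d.(0 + 0) ⊢ --d--▸ n1
  n1 = 0 + 0 ⊢ ∅
Partition-refinement fixed point:
  B0 = {m0}
  B1 = {m1}
  B2 = {m2, n1}
  B3 = {n0}
m0 ∈ B0, n0 ∈ B3 → different blocks

not bisimilar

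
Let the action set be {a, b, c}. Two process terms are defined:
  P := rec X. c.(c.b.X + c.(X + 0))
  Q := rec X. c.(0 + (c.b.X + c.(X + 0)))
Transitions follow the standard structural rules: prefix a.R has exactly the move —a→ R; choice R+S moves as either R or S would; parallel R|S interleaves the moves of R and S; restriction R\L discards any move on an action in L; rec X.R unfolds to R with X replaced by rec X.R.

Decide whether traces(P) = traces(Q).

trace-equivalent

LTS(P): 4 reachable states
  u0 = rec X. c.(c.b.X + c.(X + 0)) | ··c··> u1
  u1 = c.b.(rec X. c.(c.b.X + c.(X + 0))) + c.((rec X. c.(c.b.X + c.(X + 0))) + 0) | ··c··> u2, ··c··> u3
  u2 = (rec X. c.(c.b.X + c.(X + 0))) + 0 | ··c··> u1
  u3 = b.(rec X. c.(c.b.X + c.(X + 0))) | ··b··> u0
LTS(Q): 4 reachable states
  v0 = rec X. c.(0 + (c.b.X + c.(X + 0))) | ··c··> v1
  v1 = 0 + (c.b.(rec X. c.(0 + (c.b.X + c.(X + 0)))) + c.((rec X. c.(0 + (c.b.X + c.(X + 0)))) + 0)) | ··c··> v2, ··c··> v3
  v2 = (rec X. c.(0 + (c.b.X + c.(X + 0)))) + 0 | ··c··> v1
  v3 = b.(rec X. c.(0 + (c.b.X + c.(X + 0)))) | ··b··> v0
Coarsest stable partition (strong bisimilarity classes):
  B0 = {u0, u2, v0, v2}
  B1 = {u1, v1}
  B2 = {u3, v3}
u0 ∈ B0, v0 ∈ B0 → same block
Bisimilar ⇒ trace-equivalent.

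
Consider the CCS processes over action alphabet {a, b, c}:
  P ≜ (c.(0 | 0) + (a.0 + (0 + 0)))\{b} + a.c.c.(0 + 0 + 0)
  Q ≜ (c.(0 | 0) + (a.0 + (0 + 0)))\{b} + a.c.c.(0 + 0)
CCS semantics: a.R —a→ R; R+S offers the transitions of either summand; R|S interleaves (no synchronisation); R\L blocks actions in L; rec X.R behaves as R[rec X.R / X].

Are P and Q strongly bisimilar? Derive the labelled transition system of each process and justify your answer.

YES

Reachable graph of P (6 states):
  p0 = (c.(0 | 0) + (a.0 + (0 + 0)))\{b} + a.c.c.(0 + 0 + 0) ⊢ ··a··> p1, ··a··> p2, ··c··> p3
  p1 = 0\{b} ⊢ deadlocked
  p2 = c.c.(0 + 0 + 0) ⊢ ··c··> p4
  p3 = (0 | 0)\{b} ⊢ deadlocked
  p4 = c.(0 + 0 + 0) ⊢ ··c··> p5
  p5 = 0 + 0 + 0 ⊢ deadlocked
Reachable graph of Q (6 states):
  q0 = (c.(0 | 0) + (a.0 + (0 + 0)))\{b} + a.c.c.(0 + 0) ⊢ ··a··> q1, ··a··> q2, ··c··> q3
  q1 = 0\{b} ⊢ deadlocked
  q2 = c.c.(0 + 0) ⊢ ··c··> q4
  q3 = (0 | 0)\{b} ⊢ deadlocked
  q4 = c.(0 + 0) ⊢ ··c··> q5
  q5 = 0 + 0 ⊢ deadlocked
Bisimilarity quotient blocks:
  B0 = {p0, q0}
  B1 = {p1, p3, p5, q1, q3, q5}
  B2 = {p2, q2}
  B3 = {p4, q4}
p0 ∈ B0, q0 ∈ B0 → same block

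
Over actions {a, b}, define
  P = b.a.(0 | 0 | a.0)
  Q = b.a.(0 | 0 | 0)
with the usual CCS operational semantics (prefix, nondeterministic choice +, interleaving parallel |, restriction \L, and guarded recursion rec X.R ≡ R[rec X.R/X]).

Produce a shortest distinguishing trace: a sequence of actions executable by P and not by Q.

Reachable graph of P (4 states):
  s0 = b.a.(0 | 0 | a.0) ⊢ --b--▸ s1
  s1 = a.(0 | 0 | a.0) ⊢ --a--▸ s2
  s2 = 0 | 0 | a.0 ⊢ --a--▸ s3
  s3 = 0 | 0 | 0 ⊢ ∅
Reachable graph of Q (3 states):
  t0 = b.a.(0 | 0 | 0) ⊢ --b--▸ t1
  t1 = a.(0 | 0 | 0) ⊢ --a--▸ t2
  t2 = 0 | 0 | 0 ⊢ ∅
Trace ⟨baa⟩ through P, begin at {s0}:
  after b @ step 1: {s1}
  after a @ step 2: {s2}
  after a @ step 3: {s3}
  — P admits the full trace.
Trace ⟨baa⟩ through Q, begin at {t0}:
  after b @ step 1: {t1}
  after a @ step 2: {t2}
  after a @ step 3: ∅  — Q cannot continue

baa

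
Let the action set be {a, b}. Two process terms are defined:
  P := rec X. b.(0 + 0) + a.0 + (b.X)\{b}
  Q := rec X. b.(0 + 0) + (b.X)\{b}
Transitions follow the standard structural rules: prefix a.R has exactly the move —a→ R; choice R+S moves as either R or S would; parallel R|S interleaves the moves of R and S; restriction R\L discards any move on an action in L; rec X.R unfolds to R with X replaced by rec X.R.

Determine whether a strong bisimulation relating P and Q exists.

P ≁ Q

Reachable graph of P (3 states):
  u0 = rec X. b.(0 + 0) + a.0 + (b.X)\{b} :: -a-> u1, -b-> u2
  u1 = 0 :: (no moves)
  u2 = 0 + 0 :: (no moves)
Reachable graph of Q (2 states):
  v0 = rec X. b.(0 + 0) + (b.X)\{b} :: -b-> v1
  v1 = 0 + 0 :: (no moves)
Coarsest stable partition (strong bisimilarity classes):
  B0 = {u0}
  B1 = {u1, u2, v1}
  B2 = {v0}
u0 ∈ B0, v0 ∈ B2 → different blocks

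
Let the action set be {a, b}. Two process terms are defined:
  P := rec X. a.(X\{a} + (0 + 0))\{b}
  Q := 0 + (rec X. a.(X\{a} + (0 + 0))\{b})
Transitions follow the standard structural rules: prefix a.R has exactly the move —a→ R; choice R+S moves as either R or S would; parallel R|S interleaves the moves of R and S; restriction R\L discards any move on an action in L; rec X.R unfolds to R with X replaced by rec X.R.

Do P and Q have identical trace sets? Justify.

trace-equivalent

Reachable graph of P (2 states):
  m0 = rec X. a.(X\{a} + (0 + 0))\{b} | ··a··> m1
  m1 = ((rec X. a.(X\{a} + (0 + 0))\{b})\{a} + (0 + 0))\{b} | (no moves)
Reachable graph of Q (2 states):
  n0 = 0 + (rec X. a.(X\{a} + (0 + 0))\{b}) | ··a··> n1
  n1 = ((rec X. a.(X\{a} + (0 + 0))\{b})\{a} + (0 + 0))\{b} | (no moves)
Bisimilarity quotient blocks:
  B0 = {m0, n0}
  B1 = {m1, n1}
m0 ∈ B0, n0 ∈ B0 → same block
Bisimilar ⇒ trace-equivalent.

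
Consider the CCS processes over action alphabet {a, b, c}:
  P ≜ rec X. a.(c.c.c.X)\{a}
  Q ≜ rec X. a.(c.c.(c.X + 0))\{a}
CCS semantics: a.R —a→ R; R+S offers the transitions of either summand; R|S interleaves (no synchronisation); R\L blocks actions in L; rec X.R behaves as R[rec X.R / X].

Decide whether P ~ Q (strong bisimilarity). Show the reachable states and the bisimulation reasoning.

YES

LTS(P): 5 reachable states
  u0 = rec X. a.(c.c.c.X)\{a} :: ··a··> u1
  u1 = (c.c.c.(rec X. a.(c.c.c.X)\{a}))\{a} :: ··c··> u2
  u2 = (c.c.(rec X. a.(c.c.c.X)\{a}))\{a} :: ··c··> u3
  u3 = (c.(rec X. a.(c.c.c.X)\{a}))\{a} :: ··c··> u4
  u4 = (rec X. a.(c.c.c.X)\{a})\{a} :: (no moves)
LTS(Q): 5 reachable states
  v0 = rec X. a.(c.c.(c.X + 0))\{a} :: ··a··> v1
  v1 = (c.c.(c.(rec X. a.(c.c.(c.X + 0))\{a}) + 0))\{a} :: ··c··> v2
  v2 = (c.(c.(rec X. a.(c.c.(c.X + 0))\{a}) + 0))\{a} :: ··c··> v3
  v3 = (c.(rec X. a.(c.c.(c.X + 0))\{a}) + 0)\{a} :: ··c··> v4
  v4 = (rec X. a.(c.c.(c.X + 0))\{a})\{a} :: (no moves)
Partition-refinement fixed point:
  B0 = {u0, v0}
  B1 = {u1, v1}
  B2 = {u2, v2}
  B3 = {u3, v3}
  B4 = {u4, v4}
u0 ∈ B0, v0 ∈ B0 → same block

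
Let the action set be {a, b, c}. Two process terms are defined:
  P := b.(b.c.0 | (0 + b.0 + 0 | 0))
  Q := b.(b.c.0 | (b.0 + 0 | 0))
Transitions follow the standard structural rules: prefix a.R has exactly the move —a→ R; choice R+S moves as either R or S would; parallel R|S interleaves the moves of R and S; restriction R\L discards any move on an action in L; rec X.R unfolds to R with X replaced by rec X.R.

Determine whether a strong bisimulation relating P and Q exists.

P ~ Q

LTS(P): 7 reachable states
  u0 = b.(b.c.0 | (0 + b.0 + 0 | 0)) has moves =b=> u1
  u1 = b.c.0 | (0 + b.0 + 0 | 0) has moves =b=> u2, =b=> u3
  u2 = b.c.0 | 0 has moves =b=> u4
  u3 = c.0 | (0 + b.0 + 0 | 0) has moves =b=> u4, =c=> u5
  u4 = c.0 | 0 has moves =c=> u6
  u5 = 0 | (0 + b.0 + 0 | 0) has moves =b=> u6
  u6 = 0 | 0 has moves (no moves)
LTS(Q): 7 reachable states
  v0 = b.(b.c.0 | (b.0 + 0 | 0)) has moves =b=> v1
  v1 = b.c.0 | (b.0 + 0 | 0) has moves =b=> v2, =b=> v3
  v2 = b.c.0 | 0 has moves =b=> v4
  v3 = c.0 | (b.0 + 0 | 0) has moves =b=> v4, =c=> v5
  v4 = c.0 | 0 has moves =c=> v6
  v5 = 0 | (b.0 + 0 | 0) has moves =b=> v6
  v6 = 0 | 0 has moves (no moves)
Partition-refinement fixed point:
  B0 = {u0, v0}
  B1 = {u1, v1}
  B2 = {u3, v3}
  B3 = {u5, v5}
  B4 = {u6, v6}
  B5 = {u4, v4}
  B6 = {u2, v2}
u0 ∈ B0, v0 ∈ B0 → same block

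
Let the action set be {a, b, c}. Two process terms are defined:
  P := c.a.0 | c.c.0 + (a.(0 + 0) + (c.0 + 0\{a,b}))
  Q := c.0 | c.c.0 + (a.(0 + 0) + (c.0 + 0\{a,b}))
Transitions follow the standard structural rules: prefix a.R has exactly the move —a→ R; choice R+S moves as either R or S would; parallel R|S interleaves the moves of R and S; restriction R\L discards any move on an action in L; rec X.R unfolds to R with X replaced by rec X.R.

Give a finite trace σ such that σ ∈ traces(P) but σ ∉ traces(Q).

P's transition system — 11 states:
  s0 = c.a.0 | c.c.0 + (a.(0 + 0) + (c.0 + 0\{a,b})) has moves ··a··> s1, ··c··> s2, ··c··> s3, ··c··> s4
  s1 = 0 + 0 has moves stopped
  s2 = 0 has moves stopped
  s3 = a.0 | c.c.0 has moves ··a··> s5, ··c··> s6
  s4 = c.a.0 | c.0 has moves ··c··> s6, ··c··> s7
  s5 = 0 | c.c.0 has moves ··c··> s8
  s6 = a.0 | c.0 has moves ··a··> s8, ··c··> s9
  s7 = c.a.0 | 0 has moves ··c··> s9
  s8 = 0 | c.0 has moves ··c··> s10
  s9 = a.0 | 0 has moves ··a··> s10
  s10 = 0 | 0 has moves stopped
Q's transition system — 8 states:
  t0 = c.0 | c.c.0 + (a.(0 + 0) + (c.0 + 0\{a,b})) has moves ··a··> t1, ··c··> t2, ··c··> t3, ··c··> t4
  t1 = 0 + 0 has moves stopped
  t2 = 0 has moves stopped
  t3 = 0 | c.c.0 has moves ··c··> t5
  t4 = c.0 | c.0 has moves ··c··> t5, ··c··> t6
  t5 = 0 | c.0 has moves ··c··> t7
  t6 = c.0 | 0 has moves ··c··> t7
  t7 = 0 | 0 has moves stopped
Run σ = ⟨ca⟩ on P: start {s0}
  after c @ step 1: {s2, s3, s4}
  after a @ step 2: {s5}
  P completes σ.
Run σ = ⟨ca⟩ on Q: start {t0}
  after c @ step 1: {t2, t3, t4}
  after a @ step 2: ∅ (Q stuck)

ca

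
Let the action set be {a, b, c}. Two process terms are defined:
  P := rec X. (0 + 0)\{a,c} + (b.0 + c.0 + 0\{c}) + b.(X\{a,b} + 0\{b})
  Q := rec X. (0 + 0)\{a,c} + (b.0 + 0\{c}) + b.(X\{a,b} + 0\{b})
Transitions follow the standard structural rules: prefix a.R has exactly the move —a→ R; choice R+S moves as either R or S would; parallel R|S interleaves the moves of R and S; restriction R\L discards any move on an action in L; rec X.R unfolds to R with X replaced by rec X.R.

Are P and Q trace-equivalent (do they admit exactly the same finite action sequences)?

trace-distinct — witness ⟨c⟩

Reachable graph of P (4 states):
  u0 = rec X. (0 + 0)\{a,c} + (b.0 + c.0 + 0\{c}) + b.(X\{a,b} + 0\{b}) → ··b··> u1, ··b··> u2, ··c··> u2
  u1 = (rec X. (0 + 0)\{a,c} + (b.0 + c.0 + 0\{c}) + b.(X\{a,b} + 0\{b}))\{a,b} + 0\{b} → ··c··> u3
  u2 = 0 → ∅
  u3 = 0\{a,b} → ∅
Reachable graph of Q (3 states):
  v0 = rec X. (0 + 0)\{a,c} + (b.0 + 0\{c}) + b.(X\{a,b} + 0\{b}) → ··b··> v1, ··b··> v2
  v1 = (rec X. (0 + 0)\{a,c} + (b.0 + 0\{c}) + b.(X\{a,b} + 0\{b}))\{a,b} + 0\{b} → ∅
  v2 = 0 → ∅
Trace ⟨c⟩ through P, begin at {u0}:
  [1] c ⇒ {u2}
  P completes σ.
Trace ⟨c⟩ through Q, begin at {v0}:
  [1] c ⇒ ∅  — Q cannot continue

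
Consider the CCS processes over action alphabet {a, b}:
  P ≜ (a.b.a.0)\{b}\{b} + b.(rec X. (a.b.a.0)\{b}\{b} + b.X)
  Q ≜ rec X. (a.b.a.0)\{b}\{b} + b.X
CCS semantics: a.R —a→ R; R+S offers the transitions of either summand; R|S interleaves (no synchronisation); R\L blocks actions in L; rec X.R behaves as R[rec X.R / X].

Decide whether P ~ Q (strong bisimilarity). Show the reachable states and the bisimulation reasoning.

bisimilar

P's transition system — 3 states:
  u0 = (a.b.a.0)\{b}\{b} + b.(rec X. (a.b.a.0)\{b}\{b} + b.X) → --a--▸ u1, --b--▸ u2
  u1 = (b.a.0)\{b}\{b} → (no moves)
  u2 = rec X. (a.b.a.0)\{b}\{b} + b.X → --a--▸ u1, --b--▸ u2
Q's transition system — 2 states:
  v0 = rec X. (a.b.a.0)\{b}\{b} + b.X → --a--▸ v1, --b--▸ v0
  v1 = (b.a.0)\{b}\{b} → (no moves)
Partition-refinement fixed point:
  B0 = {u0, u2, v0}
  B1 = {u1, v1}
u0 ∈ B0, v0 ∈ B0 → same block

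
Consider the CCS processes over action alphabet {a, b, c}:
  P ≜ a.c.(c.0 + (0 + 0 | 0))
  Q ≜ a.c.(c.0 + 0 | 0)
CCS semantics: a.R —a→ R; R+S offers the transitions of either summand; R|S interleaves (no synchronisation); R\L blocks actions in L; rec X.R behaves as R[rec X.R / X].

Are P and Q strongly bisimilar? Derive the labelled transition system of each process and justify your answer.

LTS(P): 4 reachable states
  s0 = a.c.(c.0 + (0 + 0 | 0)) has moves —a→ s1
  s1 = c.(c.0 + (0 + 0 | 0)) has moves —c→ s2
  s2 = c.0 + (0 + 0 | 0) has moves —c→ s3
  s3 = 0 has moves ·
LTS(Q): 4 reachable states
  t0 = a.c.(c.0 + 0 | 0) has moves —a→ t1
  t1 = c.(c.0 + 0 | 0) has moves —c→ t2
  t2 = c.0 + 0 | 0 has moves —c→ t3
  t3 = 0 has moves ·
Coarsest stable partition (strong bisimilarity classes):
  B0 = {s0, t0}
  B1 = {s1, t1}
  B2 = {s2, t2}
  B3 = {s3, t3}
s0 ∈ B0, t0 ∈ B0 → same block

YES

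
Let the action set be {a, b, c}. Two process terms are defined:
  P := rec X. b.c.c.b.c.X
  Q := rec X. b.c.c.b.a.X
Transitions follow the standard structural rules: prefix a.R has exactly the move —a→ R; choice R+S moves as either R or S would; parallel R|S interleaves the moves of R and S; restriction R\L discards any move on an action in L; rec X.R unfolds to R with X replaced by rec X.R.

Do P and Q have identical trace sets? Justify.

Reachable graph of P (5 states):
  p0 = rec X. b.c.c.b.c.X | =b=> p1
  p1 = c.c.b.c.(rec X. b.c.c.b.c.X) | =c=> p2
  p2 = c.b.c.(rec X. b.c.c.b.c.X) | =c=> p3
  p3 = b.c.(rec X. b.c.c.b.c.X) | =b=> p4
  p4 = c.(rec X. b.c.c.b.c.X) | =c=> p0
Reachable graph of Q (5 states):
  q0 = rec X. b.c.c.b.a.X | =b=> q1
  q1 = c.c.b.a.(rec X. b.c.c.b.a.X) | =c=> q2
  q2 = c.b.a.(rec X. b.c.c.b.a.X) | =c=> q3
  q3 = b.a.(rec X. b.c.c.b.a.X) | =b=> q4
  q4 = a.(rec X. b.c.c.b.a.X) | =a=> q0
Run σ = ⟨bccbc⟩ on P: start {p0}
  after b @ step 1: {p1}
  after c @ step 2: {p2}
  after c @ step 3: {p3}
  after b @ step 4: {p4}
  after c @ step 5: {p0}
  P completes σ.
Run σ = ⟨bccbc⟩ on Q: start {q0}
  after b @ step 1: {q1}
  after c @ step 2: {q2}
  after c @ step 3: {q3}
  after b @ step 4: {q4}
  after c @ step 5: ∅  — Q cannot continue

NO — witness ⟨bccbc⟩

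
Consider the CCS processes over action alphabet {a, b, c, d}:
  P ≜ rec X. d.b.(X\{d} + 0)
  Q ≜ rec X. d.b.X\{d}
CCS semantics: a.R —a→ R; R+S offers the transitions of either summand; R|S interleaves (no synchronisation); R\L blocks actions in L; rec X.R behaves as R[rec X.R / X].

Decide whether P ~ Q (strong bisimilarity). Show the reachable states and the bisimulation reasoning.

Reachable graph of P (3 states):
  u0 = rec X. d.b.(X\{d} + 0) :: --d--▸ u1
  u1 = b.((rec X. d.b.(X\{d} + 0))\{d} + 0) :: --b--▸ u2
  u2 = (rec X. d.b.(X\{d} + 0))\{d} + 0 :: stopped
Reachable graph of Q (3 states):
  v0 = rec X. d.b.X\{d} :: --d--▸ v1
  v1 = b.(rec X. d.b.X\{d})\{d} :: --b--▸ v2
  v2 = (rec X. d.b.X\{d})\{d} :: stopped
Bisimilarity quotient blocks:
  B0 = {u0, v0}
  B1 = {u1, v1}
  B2 = {u2, v2}
u0 ∈ B0, v0 ∈ B0 → same block

bisimilar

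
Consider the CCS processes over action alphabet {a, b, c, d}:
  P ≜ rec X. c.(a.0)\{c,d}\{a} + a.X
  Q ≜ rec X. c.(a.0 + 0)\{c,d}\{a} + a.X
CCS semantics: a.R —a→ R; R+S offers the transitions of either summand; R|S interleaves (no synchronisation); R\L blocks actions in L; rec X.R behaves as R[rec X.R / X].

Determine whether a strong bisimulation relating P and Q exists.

LTS(P): 2 reachable states
  m0 = rec X. c.(a.0)\{c,d}\{a} + a.X has moves =a=> m0, =c=> m1
  m1 = (a.0)\{c,d}\{a} has moves ∅
LTS(Q): 2 reachable states
  n0 = rec X. c.(a.0 + 0)\{c,d}\{a} + a.X has moves =a=> n0, =c=> n1
  n1 = (a.0 + 0)\{c,d}\{a} has moves ∅
Bisimilarity quotient blocks:
  B0 = {m0, n0}
  B1 = {m1, n1}
m0 ∈ B0, n0 ∈ B0 → same block

YES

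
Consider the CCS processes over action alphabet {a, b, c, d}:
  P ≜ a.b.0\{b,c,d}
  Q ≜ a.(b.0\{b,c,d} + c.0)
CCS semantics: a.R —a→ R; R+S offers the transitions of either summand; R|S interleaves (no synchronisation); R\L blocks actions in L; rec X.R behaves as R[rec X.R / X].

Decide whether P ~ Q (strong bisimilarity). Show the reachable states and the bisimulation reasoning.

LTS(P): 3 reachable states
  m0 = a.b.0\{b,c,d} ⊢ -a-> m1
  m1 = b.0\{b,c,d} ⊢ -b-> m2
  m2 = 0\{b,c,d} ⊢ stopped
LTS(Q): 4 reachable states
  n0 = a.(b.0\{b,c,d} + c.0) ⊢ -a-> n1
  n1 = b.0\{b,c,d} + c.0 ⊢ -b-> n2, -c-> n3
  n2 = 0\{b,c,d} ⊢ stopped
  n3 = 0 ⊢ stopped
Partition-refinement fixed point:
  B0 = {m0}
  B1 = {m1}
  B2 = {m2, n2, n3}
  B3 = {n0}
  B4 = {n1}
m0 ∈ B0, n0 ∈ B3 → different blocks

NO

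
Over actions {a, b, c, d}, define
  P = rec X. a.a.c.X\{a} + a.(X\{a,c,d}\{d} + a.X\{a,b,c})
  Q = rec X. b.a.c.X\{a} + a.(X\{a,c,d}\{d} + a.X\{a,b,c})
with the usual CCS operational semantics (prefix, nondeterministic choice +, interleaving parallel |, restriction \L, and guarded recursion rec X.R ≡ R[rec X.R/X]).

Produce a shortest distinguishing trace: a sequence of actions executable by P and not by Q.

LTS(P): 6 reachable states
  m0 = rec X. a.a.c.X\{a} + a.(X\{a,c,d}\{d} + a.X\{a,b,c}) ⊢ —a→ m1, —a→ m2
  m1 = (rec X. a.a.c.X\{a} + a.(X\{a,c,d}\{d} + a.X\{a,b,c}))\{a,c,d}\{d} + a.(rec X. a.a.c.X\{a} + a.(X\{a,c,d}\{d} + a.X\{a,b,c}))\{a,b,c} ⊢ —a→ m3
  m2 = a.c.(rec X. a.a.c.X\{a} + a.(X\{a,c,d}\{d} + a.X\{a,b,c}))\{a} ⊢ —a→ m4
  m3 = (rec X. a.a.c.X\{a} + a.(X\{a,c,d}\{d} + a.X\{a,b,c}))\{a,b,c} ⊢ ∅
  m4 = c.(rec X. a.a.c.X\{a} + a.(X\{a,c,d}\{d} + a.X\{a,b,c}))\{a} ⊢ —c→ m5
  m5 = (rec X. a.a.c.X\{a} + a.(X\{a,c,d}\{d} + a.X\{a,b,c}))\{a} ⊢ ∅
LTS(Q): 8 reachable states
  n0 = rec X. b.a.c.X\{a} + a.(X\{a,c,d}\{d} + a.X\{a,b,c}) ⊢ —a→ n1, —b→ n2
  n1 = (rec X. b.a.c.X\{a} + a.(X\{a,c,d}\{d} + a.X\{a,b,c}))\{a,c,d}\{d} + a.(rec X. b.a.c.X\{a} + a.(X\{a,c,d}\{d} + a.X\{a,b,c}))\{a,b,c} ⊢ —a→ n3, —b→ n4
  n2 = a.c.(rec X. b.a.c.X\{a} + a.(X\{a,c,d}\{d} + a.X\{a,b,c}))\{a} ⊢ —a→ n5
  n3 = (rec X. b.a.c.X\{a} + a.(X\{a,c,d}\{d} + a.X\{a,b,c}))\{a,b,c} ⊢ ∅
  n4 = (a.c.(rec X. b.a.c.X\{a} + a.(X\{a,c,d}\{d} + a.X\{a,b,c}))\{a})\{a,c,d}\{d} ⊢ ∅
  n5 = c.(rec X. b.a.c.X\{a} + a.(X\{a,c,d}\{d} + a.X\{a,b,c}))\{a} ⊢ —c→ n6
  n6 = (rec X. b.a.c.X\{a} + a.(X\{a,c,d}\{d} + a.X\{a,b,c}))\{a} ⊢ —b→ n7
  n7 = (a.c.(rec X. b.a.c.X\{a} + a.(X\{a,c,d}\{d} + a.X\{a,b,c}))\{a})\{a} ⊢ ∅
Trace ⟨aac⟩ through P, begin at {m0}:
  step 1 (a): {m1, m2}
  step 2 (a): {m3, m4}
  step 3 (c): {m5}
  ✓ P
Trace ⟨aac⟩ through Q, begin at {n0}:
  step 1 (a): {n1}
  step 2 (a): {n3}
  step 3 (c): no successor for Q

aac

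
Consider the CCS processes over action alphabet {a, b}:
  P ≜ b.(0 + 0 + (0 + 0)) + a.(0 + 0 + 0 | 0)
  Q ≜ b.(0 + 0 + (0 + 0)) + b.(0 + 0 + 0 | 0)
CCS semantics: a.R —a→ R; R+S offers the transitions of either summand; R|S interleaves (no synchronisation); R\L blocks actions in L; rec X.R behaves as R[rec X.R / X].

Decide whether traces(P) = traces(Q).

NO — witness ⟨a⟩

Reachable graph of P (3 states):
  p0 = b.(0 + 0 + (0 + 0)) + a.(0 + 0 + 0 | 0) ⊢ ··a··> p1, ··b··> p2
  p1 = 0 + 0 + 0 | 0 ⊢ ∅
  p2 = 0 + 0 + (0 + 0) ⊢ ∅
Reachable graph of Q (3 states):
  q0 = b.(0 + 0 + (0 + 0)) + b.(0 + 0 + 0 | 0) ⊢ ··b··> q1, ··b··> q2
  q1 = 0 + 0 + (0 + 0) ⊢ ∅
  q2 = 0 + 0 + 0 | 0 ⊢ ∅
Run σ = ⟨a⟩ on P: start {p0}
  after a @ step 1: {p1}
  ✓ P
Run σ = ⟨a⟩ on Q: start {q0}
  after a @ step 1: no successor for Q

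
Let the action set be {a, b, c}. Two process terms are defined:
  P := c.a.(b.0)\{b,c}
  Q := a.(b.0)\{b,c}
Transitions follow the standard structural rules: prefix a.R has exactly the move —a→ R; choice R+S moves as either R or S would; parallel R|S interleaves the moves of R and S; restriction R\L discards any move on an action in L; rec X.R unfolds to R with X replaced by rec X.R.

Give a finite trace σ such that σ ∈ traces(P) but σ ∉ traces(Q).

LTS(P): 3 reachable states
  u0 = c.a.(b.0)\{b,c} → =c=> u1
  u1 = a.(b.0)\{b,c} → =a=> u2
  u2 = (b.0)\{b,c} → deadlocked
LTS(Q): 2 reachable states
  v0 = a.(b.0)\{b,c} → =a=> v1
  v1 = (b.0)\{b,c} → deadlocked
Executing c from P (initial set {u0}):
  [1] c ⇒ {u1}
  ✓ P
Executing c from Q (initial set {v0}):
  [1] c ⇒ no successor for Q

c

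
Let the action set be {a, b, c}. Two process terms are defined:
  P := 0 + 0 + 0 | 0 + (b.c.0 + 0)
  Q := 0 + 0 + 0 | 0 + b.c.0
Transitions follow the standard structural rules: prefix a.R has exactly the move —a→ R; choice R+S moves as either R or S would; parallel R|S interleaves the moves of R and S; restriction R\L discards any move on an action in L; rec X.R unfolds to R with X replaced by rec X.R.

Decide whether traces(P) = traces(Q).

P's transition system — 3 states:
  s0 = 0 + 0 + 0 | 0 + (b.c.0 + 0) ⊢ --b--▸ s1
  s1 = c.0 ⊢ --c--▸ s2
  s2 = 0 ⊢ (no moves)
Q's transition system — 3 states:
  t0 = 0 + 0 + 0 | 0 + b.c.0 ⊢ --b--▸ t1
  t1 = c.0 ⊢ --c--▸ t2
  t2 = 0 ⊢ (no moves)
Partition-refinement fixed point:
  B0 = {s0, t0}
  B1 = {s1, t1}
  B2 = {s2, t2}
s0 ∈ B0, t0 ∈ B0 → same block
Bisimilar ⇒ trace-equivalent.

trace-equivalent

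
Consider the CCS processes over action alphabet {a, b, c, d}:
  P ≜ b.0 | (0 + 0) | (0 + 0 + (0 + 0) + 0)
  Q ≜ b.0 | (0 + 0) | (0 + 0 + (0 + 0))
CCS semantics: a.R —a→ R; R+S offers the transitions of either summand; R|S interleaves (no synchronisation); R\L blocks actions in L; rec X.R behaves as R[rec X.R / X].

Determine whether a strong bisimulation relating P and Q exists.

YES

LTS(P): 2 reachable states
  u0 = b.0 | (0 + 0) | (0 + 0 + (0 + 0) + 0) has moves =b=> u1
  u1 = 0 | (0 + 0) | (0 + 0 + (0 + 0) + 0) has moves (no moves)
LTS(Q): 2 reachable states
  v0 = b.0 | (0 + 0) | (0 + 0 + (0 + 0)) has moves =b=> v1
  v1 = 0 | (0 + 0) | (0 + 0 + (0 + 0)) has moves (no moves)
Bisimilarity quotient blocks:
  B0 = {u0, v0}
  B1 = {u1, v1}
u0 ∈ B0, v0 ∈ B0 → same block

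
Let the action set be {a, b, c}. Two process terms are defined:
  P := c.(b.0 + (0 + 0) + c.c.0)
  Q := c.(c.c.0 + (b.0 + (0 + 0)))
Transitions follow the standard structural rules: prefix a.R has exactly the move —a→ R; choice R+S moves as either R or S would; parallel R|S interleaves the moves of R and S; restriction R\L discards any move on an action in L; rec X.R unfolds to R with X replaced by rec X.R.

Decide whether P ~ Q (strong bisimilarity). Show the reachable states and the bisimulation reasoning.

P's transition system — 4 states:
  s0 = c.(b.0 + (0 + 0) + c.c.0) has moves —c→ s1
  s1 = b.0 + (0 + 0) + c.c.0 has moves —b→ s2, —c→ s3
  s2 = 0 has moves ·
  s3 = c.0 has moves —c→ s2
Q's transition system — 4 states:
  t0 = c.(c.c.0 + (b.0 + (0 + 0))) has moves —c→ t1
  t1 = c.c.0 + (b.0 + (0 + 0)) has moves —b→ t2, —c→ t3
  t2 = 0 has moves ·
  t3 = c.0 has moves —c→ t2
Bisimilarity quotient blocks:
  B0 = {s0, t0}
  B1 = {s1, t1}
  B2 = {s3, t3}
  B3 = {s2, t2}
s0 ∈ B0, t0 ∈ B0 → same block

YES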